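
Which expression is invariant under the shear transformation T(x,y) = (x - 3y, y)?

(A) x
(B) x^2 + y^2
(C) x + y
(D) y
D

Under the shear T(x,y) = (x - 3y, y):
Substitute the transformed coordinates into each option and compare with the original:
(A) x  ->  (x - 3y) = x - 3y   [differs from x: not invariant]
(B) x^2 + y^2  ->  (x - 3y)^2 + (y)^2 = x^2 - 6xy + 10y^2   [differs from x^2 + y^2: not invariant]
(C) x + y  ->  (x - 3y) + (y) = x - 2y   [differs from x + y: not invariant]
(D) y  ->  (y) = y   [equals y: invariant]

Only option (D), y, is unchanged by the transformation.
A horizontal shear moves points parallel to the x-axis, so the y-coordinate (and any function of y alone) is unchanged.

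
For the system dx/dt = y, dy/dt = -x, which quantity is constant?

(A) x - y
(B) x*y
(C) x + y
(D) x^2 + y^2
D

A first integral I satisfies dI/dt = 0 along every solution. Differentiate each option and use the equation of motion:
(A) d/dt[x - y] = y - (-x) = x + y, not identically 0
(B) d/dt[x*y] = (dx/dt)y + x(dy/dt) = y^2 - x^2, not identically 0
(C) d/dt[x + y] = y + (-x) = y - x, not identically 0
(D) d/dt[x^2 + y^2] = 2x*dx/dt + 2y*dy/dt = 2x*y + 2y*(-x) = 0

Only (D) has zero time-derivative. So x^2 + y^2 (the squared radius; trajectories are circles) is the conserved quantity.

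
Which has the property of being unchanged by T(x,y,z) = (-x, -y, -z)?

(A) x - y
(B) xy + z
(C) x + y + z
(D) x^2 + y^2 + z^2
D

Apply T(x,y,z) = (-x, -y, -z) to each option, i.e. replace (x, y, z) by the transformed coordinates.
Substitute the transformed coordinates into each option and compare with the original:
(A) x - y  ->  (-x) - (-y) = -x + y   [differs from x - y: not invariant]
(B) xy + z  ->  (-x)(-y) + (-z) = xy - z   [differs from xy + z: not invariant]
(C) x + y + z  ->  (-x) + (-y) + (-z) = -x - y - z   [differs from x + y + z: not invariant]
(D) x^2 + y^2 + z^2  ->  (-x)^2 + (-y)^2 + (-z)^2 = x^2 + y^2 + z^2   [equals x^2 + y^2 + z^2: invariant]

Only option (D), x^2 + y^2 + z^2, is unchanged by the transformation.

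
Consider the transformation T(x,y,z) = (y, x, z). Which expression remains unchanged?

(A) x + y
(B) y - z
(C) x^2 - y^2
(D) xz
A

Apply T(x,y,z) = (y, x, z) to each option, i.e. replace (x, y, z) by the transformed coordinates.
Substitute the transformed coordinates into each option and compare with the original:
(A) x + y  ->  (y) + (x) = x + y   [equals x + y: invariant]
(B) y - z  ->  (x) - (z) = x - z   [differs from y - z: not invariant]
(C) x^2 - y^2  ->  (y)^2 - (x)^2 = -x^2 + y^2   [differs from x^2 - y^2: not invariant]
(D) xz  ->  (y)(z) = yz   [differs from xz: not invariant]

Only option (A), x + y, is unchanged by the transformation.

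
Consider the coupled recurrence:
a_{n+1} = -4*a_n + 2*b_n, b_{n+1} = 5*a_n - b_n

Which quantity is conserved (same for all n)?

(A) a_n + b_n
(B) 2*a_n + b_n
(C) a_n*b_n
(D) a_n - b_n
A

Replace a_n by a_{n+1} = -4*a_n + 2*b_n and b_n by b_{n+1} = 5*a_n - b_n in each option and simplify:
(A) a_n + b_n  ->  (-4*a_n + 2*b_n) + (5*a_n - b_n) = a_n + b_n   [conserved]
(B) 2*a_n + b_n  ->  2*(-4*a_n + 2*b_n) + (5*a_n - b_n) = -3*a_n + 3*b_n   [not conserved]
(C) a_n*b_n  ->  (-4*a_n + 2*b_n)*(5*a_n - b_n) = -20*a_n^2 + 14*a_n*b_n - 2*b_n^2   [not conserved]
(D) a_n - b_n  ->  (-4*a_n + 2*b_n) - (5*a_n - b_n) = -9*a_n + 3*b_n   [not conserved]

Only (A) a_n + b_n returns to itself after one step, so it is the conserved quantity.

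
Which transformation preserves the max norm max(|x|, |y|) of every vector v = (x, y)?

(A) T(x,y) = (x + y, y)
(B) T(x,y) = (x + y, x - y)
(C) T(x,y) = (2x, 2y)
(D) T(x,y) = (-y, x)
D

A transformation preserves a norm if ||T(v)|| = ||v|| for every v; a single vector where the norm changes rules an option out.

(A) T(x,y) = (x + y, y): v = (1, 1) has norm max(|1|, |1|) = 1, but T(v) = (2, 1) has norm 2 -- not preserved.
(B) T(x,y) = (x + y, x - y): v = (1, 1) has norm max(|1|, |1|) = 1, but T(v) = (2, 0) has norm 2 -- not preserved.
(C) T(x,y) = (2x, 2y): v = (1, 0) has norm max(|1|, |0|) = 1, but T(v) = (2, 0) has norm 2 -- not preserved.
(D) T(x,y) = (-y, x): preserves the norm -- it only permutes the coordinates and/or flips signs, which leaves max(|x|, |y|) unchanged.

Therefore the answer is (D).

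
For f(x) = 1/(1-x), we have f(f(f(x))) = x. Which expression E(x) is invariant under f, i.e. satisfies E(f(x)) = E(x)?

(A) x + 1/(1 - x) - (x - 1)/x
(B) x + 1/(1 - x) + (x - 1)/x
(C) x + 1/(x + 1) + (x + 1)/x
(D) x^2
B

Replace x by f(x) = 1/(1 - x) in each option and simplify. As a quick numerical cross-check, also compare E(3) with E(f(3)) = E(-1/2).

(A) x + 1/(1 - x) - (x - 1)/x  ->  (1/(1 - x)) + 1/(1 - (1/(1 - x))) - ((1/(1 - x)) - 1)/(1/(1 - x)) = (x^2(1 - x) - x + (x - 1)^2)/(x(x - 1)); check: E(3) = 11/6 but E(-1/2) = -17/6.   [not invariant]
(B) x + 1/(1 - x) + (x - 1)/x  ->  (1/(1 - x)) + 1/(1 - (1/(1 - x))) + ((1/(1 - x)) - 1)/(1/(1 - x)), which simplifies back to x + 1/(1 - x) + (x - 1)/x; check: E(3) = 19/6, E(-1/2) = 19/6.   [invariant]
(C) x + 1/(x + 1) + (x + 1)/x  ->  (1/(1 - x)) + 1/((1/(1 - x)) + 1) + ((1/(1 - x)) + 1)/(1/(1 - x)) = (-x^3 + 6x^2 - 11x + 7)/(x^2 - 3x + 2); check: E(3) = 55/12 but E(-1/2) = 1/2.   [not invariant]
(D) x^2  ->  (1/(1 - x))^2 = (x - 1)^(-2); check: E(3) = 9 but E(-1/2) = 1/4.   [not invariant]

Only (B) is unchanged. Indeed f(f(x)) = 1/(1 - 1/(1-x)) = (1-x)/(-x) = (x-1)/x, so E(x) = x + f(x) + f(f(x)) is the sum over the whole 3-cycle; applying f just permutes the three terms cyclically (x -> f(x) -> f(f(x)) -> x), leaving the sum unchanged.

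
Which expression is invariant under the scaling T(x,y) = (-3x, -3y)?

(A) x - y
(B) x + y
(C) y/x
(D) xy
C

Under the uniform scaling T(x,y) = (-3x, -3y):
Substitute the transformed coordinates into each option and compare with the original:
(A) x - y  ->  (-3x) - (-3y) = -3x + 3y   [differs from x - y: not invariant]
(B) x + y  ->  (-3x) + (-3y) = -3x - 3y   [differs from x + y: not invariant]
(C) y/x  ->  (-3y)/(-3x) = y/x   [equals y/x: invariant]
(D) xy  ->  (-3x)(-3y) = 9xy   [differs from xy: not invariant]

Only option (C), y/x, is unchanged by the transformation.
The common factor -3 cancels in a ratio of coordinates, while sums, products and sums of squares pick up factors of -3 or 9.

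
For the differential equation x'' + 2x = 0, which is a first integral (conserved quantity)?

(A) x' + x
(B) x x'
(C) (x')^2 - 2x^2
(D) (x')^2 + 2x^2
D

A first integral I satisfies dI/dt = 0 along every solution. Differentiate each option and use the equation of motion:
(A) d/dt[x' + x] = x'' + x' = -2x + x', not identically 0
(B) d/dt[x x'] = (x')^2 + x x'' = (x')^2 - 2x^2, not identically 0
(C) d/dt[(x')^2 - 2x^2] = 2x'x'' - 4x x' = -8x x', not identically 0
(D) d/dt[(x')^2 + 2x^2] = 2x'x'' + 4x x' = 2x'(-2x) + 4x x' = 0

Only (D) has zero time-derivative. So the energy-like quantity (x')^2 + 2x^2 is the first integral.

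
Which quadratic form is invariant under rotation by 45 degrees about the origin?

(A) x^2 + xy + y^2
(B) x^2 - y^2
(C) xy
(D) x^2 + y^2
D

Rotation by 45 degrees sends (x, y) to (sqrt(2)x/2 - sqrt(2)y/2, sqrt(2)x/2 + sqrt(2)y/2).
Substitute the transformed coordinates into each option and compare with the original:
(A) x^2 + xy + y^2  ->  (sqrt(2)x/2 - sqrt(2)y/2)^2 + (sqrt(2)x/2 - sqrt(2)y/2)(sqrt(2)x/2 + sqrt(2)y/2) + (sqrt(2)x/2 + sqrt(2)y/2)^2 = 3x^2/2 + y^2/2   [differs from x^2 + xy + y^2: not invariant]
(B) x^2 - y^2  ->  (sqrt(2)x/2 - sqrt(2)y/2)^2 - (sqrt(2)x/2 + sqrt(2)y/2)^2 = -2xy   [differs from x^2 - y^2: not invariant]
(C) xy  ->  (sqrt(2)x/2 - sqrt(2)y/2)(sqrt(2)x/2 + sqrt(2)y/2) = x^2/2 - y^2/2   [differs from xy: not invariant]
(D) x^2 + y^2  ->  (sqrt(2)x/2 - sqrt(2)y/2)^2 + (sqrt(2)x/2 + sqrt(2)y/2)^2 = x^2 + y^2   [equals x^2 + y^2: invariant]

Only option (D), x^2 + y^2, is unchanged by the transformation.
x^2 + y^2 is the squared distance from the origin, which rotations preserve.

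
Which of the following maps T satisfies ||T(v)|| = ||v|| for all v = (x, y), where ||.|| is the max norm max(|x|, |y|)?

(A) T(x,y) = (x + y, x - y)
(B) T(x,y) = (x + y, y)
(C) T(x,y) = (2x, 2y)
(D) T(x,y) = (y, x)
D

A transformation preserves a norm if ||T(v)|| = ||v|| for every v; a single vector where the norm changes rules an option out.

(A) T(x,y) = (x + y, x - y): v = (1, 1) has norm max(|1|, |1|) = 1, but T(v) = (2, 0) has norm 2 -- not preserved.
(B) T(x,y) = (x + y, y): v = (1, 1) has norm max(|1|, |1|) = 1, but T(v) = (2, 1) has norm 2 -- not preserved.
(C) T(x,y) = (2x, 2y): v = (1, 0) has norm max(|1|, |0|) = 1, but T(v) = (2, 0) has norm 2 -- not preserved.
(D) T(x,y) = (y, x): preserves the norm -- it only permutes the coordinates and/or flips signs, which leaves max(|x|, |y|) unchanged.

Therefore the answer is (D).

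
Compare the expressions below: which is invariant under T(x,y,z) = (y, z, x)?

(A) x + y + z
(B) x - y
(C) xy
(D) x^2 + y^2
A

Apply T(x,y,z) = (y, z, x) to each option, i.e. replace (x, y, z) by the transformed coordinates.
Substitute the transformed coordinates into each option and compare with the original:
(A) x + y + z  ->  (y) + (z) + (x) = x + y + z   [equals x + y + z: invariant]
(B) x - y  ->  (y) - (z) = y - z   [differs from x - y: not invariant]
(C) xy  ->  (y)(z) = yz   [differs from xy: not invariant]
(D) x^2 + y^2  ->  (y)^2 + (z)^2 = y^2 + z^2   [differs from x^2 + y^2: not invariant]

Only option (A), x + y + z, is unchanged by the transformation.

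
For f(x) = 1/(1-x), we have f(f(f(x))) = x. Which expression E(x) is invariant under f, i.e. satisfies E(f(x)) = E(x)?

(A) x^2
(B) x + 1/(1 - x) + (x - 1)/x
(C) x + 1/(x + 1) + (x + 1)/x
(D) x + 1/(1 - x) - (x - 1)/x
B

Replace x by f(x) = 1/(1 - x) in each option and simplify. As a quick numerical cross-check, also compare E(4) with E(f(4)) = E(-1/3).

(A) x^2  ->  (1/(1 - x))^2 = (x - 1)^(-2); check: E(4) = 16 but E(-1/3) = 1/9.   [not invariant]
(B) x + 1/(1 - x) + (x - 1)/x  ->  (1/(1 - x)) + 1/(1 - (1/(1 - x))) + ((1/(1 - x)) - 1)/(1/(1 - x)), which simplifies back to x + 1/(1 - x) + (x - 1)/x; check: E(4) = 53/12, E(-1/3) = 53/12.   [invariant]
(C) x + 1/(x + 1) + (x + 1)/x  ->  (1/(1 - x)) + 1/((1/(1 - x)) + 1) + ((1/(1 - x)) + 1)/(1/(1 - x)) = (-x^3 + 6x^2 - 11x + 7)/(x^2 - 3x + 2); check: E(4) = 109/20 but E(-1/3) = -5/6.   [not invariant]
(D) x + 1/(1 - x) - (x - 1)/x  ->  (1/(1 - x)) + 1/(1 - (1/(1 - x))) - ((1/(1 - x)) - 1)/(1/(1 - x)) = (x^2(1 - x) - x + (x - 1)^2)/(x(x - 1)); check: E(4) = 35/12 but E(-1/3) = -43/12.   [not invariant]

Only (B) is unchanged. Indeed f(f(x)) = 1/(1 - 1/(1-x)) = (1-x)/(-x) = (x-1)/x, so E(x) = x + f(x) + f(f(x)) is the sum over the whole 3-cycle; applying f just permutes the three terms cyclically (x -> f(x) -> f(f(x)) -> x), leaving the sum unchanged.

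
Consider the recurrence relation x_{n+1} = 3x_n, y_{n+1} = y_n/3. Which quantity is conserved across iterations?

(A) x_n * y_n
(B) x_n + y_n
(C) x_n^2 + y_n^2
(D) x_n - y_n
A

For the recurrence x_{n+1} = 3x_n, y_{n+1} = y_n/3:

x_{n+1} * y_{n+1} = (3x_n) * (y_n/3) = x_n * y_n
The product is conserved.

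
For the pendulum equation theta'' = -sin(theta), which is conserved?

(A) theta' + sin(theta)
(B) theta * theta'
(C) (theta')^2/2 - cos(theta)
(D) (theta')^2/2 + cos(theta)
C

A first integral I satisfies dI/dt = 0 along every solution. Differentiate each option and use the equation of motion:
(A) d/dt[theta' + sin(theta)] = theta'' + cos(theta) theta' = -sin(theta) + theta' cos(theta), not identically 0
(B) d/dt[theta * theta'] = (theta')^2 + theta theta'' = (theta')^2 - theta sin(theta), not identically 0
(C) d/dt[(theta')^2/2 - cos(theta)] = theta' theta'' + sin(theta) theta' = theta'(-sin(theta)) + theta' sin(theta) = 0
(D) d/dt[(theta')^2/2 + cos(theta)] = theta' theta'' - sin(theta) theta' = -2 theta' sin(theta), not identically 0

Only (C) has zero time-derivative. This is the total energy: kinetic (theta')^2/2 plus potential -cos(theta).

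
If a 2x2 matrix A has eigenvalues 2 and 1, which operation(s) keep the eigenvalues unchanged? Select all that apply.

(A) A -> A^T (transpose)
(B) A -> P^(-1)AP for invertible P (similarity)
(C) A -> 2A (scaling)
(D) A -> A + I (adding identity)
A and B

Eigenvalues are preserved by:
1. Similarity transformations: A -> P^(-1)AP (same characteristic polynomial)
2. Transpose: A^T has the same eigenvalues as A

Eigenvalues are NOT preserved by:
- Adding identity: eigenvalues become 2+1, 1+1
- Scaling: eigenvalues become 4, 2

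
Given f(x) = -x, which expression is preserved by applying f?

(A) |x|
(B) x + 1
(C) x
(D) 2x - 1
A

For f(x) = -x:
Applying f replaces x by -x. Since |-x| = |x|, the absolute value is unchanged by f, whereas x -> -x, 2x - 1 -> -2x - 1 and x + 1 -> -x + 1 all change.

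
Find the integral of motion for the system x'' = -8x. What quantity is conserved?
E = (x')^2 + 8x^2

Multiply the equation by x':
x' * x'' = -8x * x'
The left side is d/dt[(x')^2/2] and the right side is d/dt[-8x^2/2], so
d/dt[(x')^2/2 + 8x^2/2] = 0, i.e. (x')^2/2 + 8x^2/2 = constant.
Multiplying by 2, the integral of motion is E = (x')^2 + 8x^2.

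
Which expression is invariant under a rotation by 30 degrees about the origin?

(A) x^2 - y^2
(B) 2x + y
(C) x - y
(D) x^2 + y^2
D

A rotation by 30 degrees sends (x, y) to (sqrt(3)x/2 - y/2, x/2 + sqrt(3)y/2).
Substitute the transformed coordinates into each option and compare with the original:
(A) x^2 - y^2  ->  (sqrt(3)x/2 - y/2)^2 - (x/2 + sqrt(3)y/2)^2 = x^2/2 - sqrt(3)xy - y^2/2   [differs from x^2 - y^2: not invariant]
(B) 2x + y  ->  2(sqrt(3)x/2 - y/2) + (x/2 + sqrt(3)y/2) = x/2 + sqrt(3)x - y + sqrt(3)y/2   [differs from 2x + y: not invariant]
(C) x - y  ->  (sqrt(3)x/2 - y/2) - (x/2 + sqrt(3)y/2) = -x/2 + sqrt(3)x/2 - sqrt(3)y/2 - y/2   [differs from x - y: not invariant]
(D) x^2 + y^2  ->  (sqrt(3)x/2 - y/2)^2 + (x/2 + sqrt(3)y/2)^2 = x^2 + y^2   [equals x^2 + y^2: invariant]

Only option (D), x^2 + y^2, is unchanged by the transformation.
Geometrically, x^2 + y^2 is the squared distance from the origin, which every rotation about the origin preserves.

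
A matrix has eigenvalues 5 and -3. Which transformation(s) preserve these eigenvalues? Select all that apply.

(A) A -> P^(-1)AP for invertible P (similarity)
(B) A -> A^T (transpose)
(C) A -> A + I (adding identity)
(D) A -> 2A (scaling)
A and B

Eigenvalues are preserved by:
1. Similarity transformations: A -> P^(-1)AP (same characteristic polynomial)
2. Transpose: A^T has the same eigenvalues as A

Eigenvalues are NOT preserved by:
- Adding identity: eigenvalues become 5+1, -3+1
- Scaling: eigenvalues become 10, -6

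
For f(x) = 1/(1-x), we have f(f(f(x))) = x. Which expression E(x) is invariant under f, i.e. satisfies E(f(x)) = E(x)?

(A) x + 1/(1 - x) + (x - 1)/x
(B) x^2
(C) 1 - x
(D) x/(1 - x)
A

Replace x by f(x) = 1/(1 - x) in each option and simplify. As a quick numerical cross-check, also compare E(4) with E(f(4)) = E(-1/3).

(A) x + 1/(1 - x) + (x - 1)/x  ->  (1/(1 - x)) + 1/(1 - (1/(1 - x))) + ((1/(1 - x)) - 1)/(1/(1 - x)), which simplifies back to x + 1/(1 - x) + (x - 1)/x; check: E(4) = 53/12, E(-1/3) = 53/12.   [invariant]
(B) x^2  ->  (1/(1 - x))^2 = (x - 1)^(-2); check: E(4) = 16 but E(-1/3) = 1/9.   [not invariant]
(C) 1 - x  ->  1 - (1/(1 - x)) = x/(x - 1); check: E(4) = -3 but E(-1/3) = 4/3.   [not invariant]
(D) x/(1 - x)  ->  (1/(1 - x))/(1 - (1/(1 - x))) = -1/x; check: E(4) = -4/3 but E(-1/3) = -1/4.   [not invariant]

Only (A) is unchanged. Indeed f(f(x)) = 1/(1 - 1/(1-x)) = (1-x)/(-x) = (x-1)/x, so E(x) = x + f(x) + f(f(x)) is the sum over the whole 3-cycle; applying f just permutes the three terms cyclically (x -> f(x) -> f(f(x)) -> x), leaving the sum unchanged.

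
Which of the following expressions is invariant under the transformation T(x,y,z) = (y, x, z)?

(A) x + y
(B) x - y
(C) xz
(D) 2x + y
A

Apply T(x,y,z) = (y, x, z) to each option, i.e. replace (x, y, z) by the transformed coordinates.
Substitute the transformed coordinates into each option and compare with the original:
(A) x + y  ->  (y) + (x) = x + y   [equals x + y: invariant]
(B) x - y  ->  (y) - (x) = -x + y   [differs from x - y: not invariant]
(C) xz  ->  (y)(z) = yz   [differs from xz: not invariant]
(D) 2x + y  ->  2(y) + (x) = x + 2y   [differs from 2x + y: not invariant]

Only option (A), x + y, is unchanged by the transformation.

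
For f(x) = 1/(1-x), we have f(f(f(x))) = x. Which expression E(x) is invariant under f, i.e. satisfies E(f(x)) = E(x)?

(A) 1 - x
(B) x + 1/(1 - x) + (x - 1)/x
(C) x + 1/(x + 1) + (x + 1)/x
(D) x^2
B

Replace x by f(x) = 1/(1 - x) in each option and simplify. As a quick numerical cross-check, also compare E(3) with E(f(3)) = E(-1/2).

(A) 1 - x  ->  1 - (1/(1 - x)) = x/(x - 1); check: E(3) = -2 but E(-1/2) = 3/2.   [not invariant]
(B) x + 1/(1 - x) + (x - 1)/x  ->  (1/(1 - x)) + 1/(1 - (1/(1 - x))) + ((1/(1 - x)) - 1)/(1/(1 - x)), which simplifies back to x + 1/(1 - x) + (x - 1)/x; check: E(3) = 19/6, E(-1/2) = 19/6.   [invariant]
(C) x + 1/(x + 1) + (x + 1)/x  ->  (1/(1 - x)) + 1/((1/(1 - x)) + 1) + ((1/(1 - x)) + 1)/(1/(1 - x)) = (-x^3 + 6x^2 - 11x + 7)/(x^2 - 3x + 2); check: E(3) = 55/12 but E(-1/2) = 1/2.   [not invariant]
(D) x^2  ->  (1/(1 - x))^2 = (x - 1)^(-2); check: E(3) = 9 but E(-1/2) = 1/4.   [not invariant]

Only (B) is unchanged. Indeed f(f(x)) = 1/(1 - 1/(1-x)) = (1-x)/(-x) = (x-1)/x, so E(x) = x + f(x) + f(f(x)) is the sum over the whole 3-cycle; applying f just permutes the three terms cyclically (x -> f(x) -> f(f(x)) -> x), leaving the sum unchanged.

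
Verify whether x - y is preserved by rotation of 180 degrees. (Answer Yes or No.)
No

Applying rotation by 180 degrees: x' = x*cos(180 degrees) - y*sin(180 degrees) = -x, y' = x*sin(180 degrees) + y*cos(180 degrees) = -y

Substituting into x - y:
(-x) - (-y)
= -x + y

This differs from the original expression x - y, so it is NOT invariant.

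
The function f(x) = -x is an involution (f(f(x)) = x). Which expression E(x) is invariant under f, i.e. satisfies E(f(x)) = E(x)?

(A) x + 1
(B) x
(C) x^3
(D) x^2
D

Replace x by f(x) = -x in each option and simplify. As a quick numerical cross-check, also compare E(3) with E(f(3)) = E(-3).

(A) x + 1  ->  (-x) + 1 = 1 - x; check: E(3) = 4 but E(-3) = -2.   [not invariant]
(B) x  ->  (-x) = -x; check: E(3) = 3 but E(-3) = -3.   [not invariant]
(C) x^3  ->  (-x)^3 = -x^3; check: E(3) = 27 but E(-3) = -27.   [not invariant]
(D) x^2  ->  (-x)^2, which simplifies back to x^2; check: E(3) = 9, E(-3) = 9.   [invariant]

Only (D) is unchanged. E is symmetric under swapping x with f(x) = -x, which is exactly what an involution does.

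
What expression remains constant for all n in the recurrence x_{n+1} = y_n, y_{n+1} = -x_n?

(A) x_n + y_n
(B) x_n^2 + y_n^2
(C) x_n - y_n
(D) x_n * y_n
B

For the recurrence x_{n+1} = y_n, y_{n+1} = -x_n:

x_{n+1}^2 + y_{n+1}^2 = y_n^2 + (-x_n)^2 = x_n^2 + y_n^2
The sum of squares is conserved (like energy in a harmonic oscillator).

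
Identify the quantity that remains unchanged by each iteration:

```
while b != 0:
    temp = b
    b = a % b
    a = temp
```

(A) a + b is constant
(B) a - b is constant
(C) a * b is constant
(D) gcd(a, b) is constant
D

A loop invariant must hold before the first iteration and be re-established by every execution of the body.

(D) gcd(a, b) is constant: One iteration replaces (a, b) by (b, a mod b). Since a mod b = a - q*b for an integer q, any common divisor of a and b divides b and a mod b, and conversely; hence gcd(b, a mod b) = gcd(a, b). For instance (19, 10) -> (10, 9) keeps gcd = 1. At exit b = 0 and a = gcd of the original inputs.

The other options fail:
(A) a + b is constant: e.g. (a, b) = (19, 10) -> (10, 9): the sum goes from 29 to 19.
(B) a - b is constant: e.g. (a, b) = (19, 10) -> (10, 9): the difference goes from 9 to 1.
(C) a * b is constant: e.g. (a, b) = (19, 10) -> (10, 9): the product goes from 190 to 90.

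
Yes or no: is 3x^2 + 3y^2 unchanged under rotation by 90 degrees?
Yes

Applying rotation by 90 degrees: x' = x*cos(90 degrees) - y*sin(90 degrees) = -y, y' = x*sin(90 degrees) + y*cos(90 degrees) = x

Substituting into 3x^2 + 3y^2:
3(-y)^2 + 3(x)^2
= 3x^2 + 3y^2

This equals the original expression 3x^2 + 3y^2, so it IS invariant.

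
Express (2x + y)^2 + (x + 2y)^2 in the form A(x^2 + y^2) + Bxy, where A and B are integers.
5(x^2 + y^2) + 8xy

Expanding: (2x + y)^2 = 4x^2 + 4xy + y^2
(x + 2y)^2 = x^2 + 4xy + 4y^2
Sum = (4+1)(x^2+y^2) + 8xy = 5(x^2 + y^2) + 8xy
This is symmetric in x and y.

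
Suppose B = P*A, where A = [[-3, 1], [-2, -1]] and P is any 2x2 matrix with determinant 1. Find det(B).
5

By the multiplicative property of determinants, det(B) = det(P*A) = det(P) * det(A) = det(A),
so the determinant is invariant under multiplication by any determinant-1 matrix; we just need det(A).

det(A) = (-3)(-1) - (1)(-2) = 3 - (-2) = 5

Therefore det(B) = 1 * 5 = 5.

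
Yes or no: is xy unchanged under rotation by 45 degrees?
No

Applying rotation by 45 degrees: x' = x*cos(45 degrees) - y*sin(45 degrees) = sqrt(2)x/2 - sqrt(2)y/2, y' = x*sin(45 degrees) + y*cos(45 degrees) = sqrt(2)x/2 + sqrt(2)y/2

Substituting into xy:
(sqrt(2)x/2 - sqrt(2)y/2)(sqrt(2)x/2 + sqrt(2)y/2)
= x^2/2 - y^2/2

This differs from the original expression xy, so it is NOT invariant.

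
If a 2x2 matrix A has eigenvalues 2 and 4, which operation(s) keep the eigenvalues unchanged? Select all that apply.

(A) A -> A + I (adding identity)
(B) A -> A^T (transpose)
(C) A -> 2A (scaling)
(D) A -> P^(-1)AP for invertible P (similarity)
B and D

Eigenvalues are preserved by:
1. Similarity transformations: A -> P^(-1)AP (same characteristic polynomial)
2. Transpose: A^T has the same eigenvalues as A

Eigenvalues are NOT preserved by:
- Adding identity: eigenvalues become 2+1, 4+1
- Scaling: eigenvalues become 4, 8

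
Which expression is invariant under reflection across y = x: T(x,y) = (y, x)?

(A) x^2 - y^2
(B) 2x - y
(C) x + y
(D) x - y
C

The map is reflection across y = x: T(x,y) = (y, x).
Substitute the transformed coordinates into each option and compare with the original:
(A) x^2 - y^2  ->  (y)^2 - (x)^2 = -x^2 + y^2   [differs from x^2 - y^2: not invariant]
(B) 2x - y  ->  2(y) - (x) = -x + 2y   [differs from 2x - y: not invariant]
(C) x + y  ->  (y) + (x) = x + y   [equals x + y: invariant]
(D) x - y  ->  (y) - (x) = -x + y   [differs from x - y: not invariant]

Only option (C), x + y, is unchanged by the transformation.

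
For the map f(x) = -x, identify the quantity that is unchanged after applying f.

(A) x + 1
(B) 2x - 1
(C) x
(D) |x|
D

For f(x) = -x:
Applying f replaces x by -x. Since |-x| = |x|, the absolute value is unchanged by f, whereas x -> -x, 2x - 1 -> -2x - 1 and x + 1 -> -x + 1 all change.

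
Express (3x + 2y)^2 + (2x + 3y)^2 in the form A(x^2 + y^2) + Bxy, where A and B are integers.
13(x^2 + y^2) + 24xy

Expanding: (3x + 2y)^2 = 9x^2 + 12xy + 4y^2
(2x + 3y)^2 = 4x^2 + 12xy + 9y^2
Sum = (9+4)(x^2+y^2) + 24xy = 13(x^2 + y^2) + 24xy
This is symmetric in x and y.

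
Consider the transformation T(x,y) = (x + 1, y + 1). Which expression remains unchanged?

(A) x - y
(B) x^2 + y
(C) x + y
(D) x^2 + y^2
A

An expression E(x,y) is invariant under T if E(T(x,y)) = E(x,y). Here T(x,y) = (x + 1, y + 1).
Substitute the transformed coordinates into each option and compare with the original:
(A) x - y  ->  (x + 1) - (y + 1) = x - y   [equals x - y: invariant]
(B) x^2 + y  ->  (x + 1)^2 + (y + 1) = x^2 + 2x + y + 2   [differs from x^2 + y: not invariant]
(C) x + y  ->  (x + 1) + (y + 1) = x + y + 2   [differs from x + y: not invariant]
(D) x^2 + y^2  ->  (x + 1)^2 + (y + 1)^2 = x^2 + 2x + y^2 + 2y + 2   [differs from x^2 + y^2: not invariant]

Only option (A), x - y, is unchanged by the transformation.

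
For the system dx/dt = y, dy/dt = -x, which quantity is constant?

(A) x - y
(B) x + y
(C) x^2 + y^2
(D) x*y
C

A first integral I satisfies dI/dt = 0 along every solution. Differentiate each option and use the equation of motion:
(A) d/dt[x - y] = y - (-x) = x + y, not identically 0
(B) d/dt[x + y] = y + (-x) = y - x, not identically 0
(C) d/dt[x^2 + y^2] = 2x*dx/dt + 2y*dy/dt = 2x*y + 2y*(-x) = 0
(D) d/dt[x*y] = (dx/dt)y + x(dy/dt) = y^2 - x^2, not identically 0

Only (C) has zero time-derivative. So x^2 + y^2 (the squared radius; trajectories are circles) is the conserved quantity.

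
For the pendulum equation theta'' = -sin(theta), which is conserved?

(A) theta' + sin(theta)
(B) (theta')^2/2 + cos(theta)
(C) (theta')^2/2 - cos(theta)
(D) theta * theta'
C

A first integral I satisfies dI/dt = 0 along every solution. Differentiate each option and use the equation of motion:
(A) d/dt[theta' + sin(theta)] = theta'' + cos(theta) theta' = -sin(theta) + theta' cos(theta), not identically 0
(B) d/dt[(theta')^2/2 + cos(theta)] = theta' theta'' - sin(theta) theta' = -2 theta' sin(theta), not identically 0
(C) d/dt[(theta')^2/2 - cos(theta)] = theta' theta'' + sin(theta) theta' = theta'(-sin(theta)) + theta' sin(theta) = 0
(D) d/dt[theta * theta'] = (theta')^2 + theta theta'' = (theta')^2 - theta sin(theta), not identically 0

Only (C) has zero time-derivative. This is the total energy: kinetic (theta')^2/2 plus potential -cos(theta).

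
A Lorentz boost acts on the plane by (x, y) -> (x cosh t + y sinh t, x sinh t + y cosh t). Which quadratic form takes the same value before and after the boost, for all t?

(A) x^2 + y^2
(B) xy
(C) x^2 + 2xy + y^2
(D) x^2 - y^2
D

Write x' = x cosh t + y sinh t, y' = x sinh t + y cosh t and substitute into each option:
(A) x^2 + y^2: (x cosh t + y sinh t)^2 + (x sinh t + y cosh t)^2 = (x^2 + y^2)(cosh^2 t + sinh^2 t) + 4xy sinh t cosh t = (x^2 + y^2) cosh 2t + 2xy sinh 2t   [not invariant for t != 0]
(B) xy: (x cosh t + y sinh t)(x sinh t + y cosh t) = xy(cosh^2 t + sinh^2 t) + (x^2 + y^2) sinh t cosh t = xy cosh 2t + (x^2 + y^2)(sinh 2t)/2   [not invariant for t != 0]
(C) x^2 + 2xy + y^2: (x' + y')^2 with x' + y' = (x + y)(cosh t + sinh t) = (x + y)e^t, so it becomes (x + y)^2 e^(2t)   [not invariant for t != 0]
(D) x^2 - y^2: (x cosh t + y sinh t)^2 - (x sinh t + y cosh t)^2 = x^2(cosh^2 t - sinh^2 t) + 2xy(cosh t sinh t - sinh t cosh t) + y^2(sinh^2 t - cosh^2 t) = x^2 - y^2   [invariant, using cosh^2 t - sinh^2 t = 1]

Only (D) x^2 - y^2 is unchanged; it is the Minkowski form preserved by Lorentz boosts, just as x^2 + y^2 is preserved by ordinary rotations.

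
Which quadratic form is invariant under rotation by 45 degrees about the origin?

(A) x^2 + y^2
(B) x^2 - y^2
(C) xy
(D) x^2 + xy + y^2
A

Rotation by 45 degrees sends (x, y) to (sqrt(2)x/2 - sqrt(2)y/2, sqrt(2)x/2 + sqrt(2)y/2).
Substitute the transformed coordinates into each option and compare with the original:
(A) x^2 + y^2  ->  (sqrt(2)x/2 - sqrt(2)y/2)^2 + (sqrt(2)x/2 + sqrt(2)y/2)^2 = x^2 + y^2   [equals x^2 + y^2: invariant]
(B) x^2 - y^2  ->  (sqrt(2)x/2 - sqrt(2)y/2)^2 - (sqrt(2)x/2 + sqrt(2)y/2)^2 = -2xy   [differs from x^2 - y^2: not invariant]
(C) xy  ->  (sqrt(2)x/2 - sqrt(2)y/2)(sqrt(2)x/2 + sqrt(2)y/2) = x^2/2 - y^2/2   [differs from xy: not invariant]
(D) x^2 + xy + y^2  ->  (sqrt(2)x/2 - sqrt(2)y/2)^2 + (sqrt(2)x/2 - sqrt(2)y/2)(sqrt(2)x/2 + sqrt(2)y/2) + (sqrt(2)x/2 + sqrt(2)y/2)^2 = 3x^2/2 + y^2/2   [differs from x^2 + xy + y^2: not invariant]

Only option (A), x^2 + y^2, is unchanged by the transformation.
x^2 + y^2 is the squared distance from the origin, which rotations preserve.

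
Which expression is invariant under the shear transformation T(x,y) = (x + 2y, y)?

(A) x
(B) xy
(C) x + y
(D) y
D

Under the shear T(x,y) = (x + 2y, y):
Substitute the transformed coordinates into each option and compare with the original:
(A) x  ->  (x + 2y) = x + 2y   [differs from x: not invariant]
(B) xy  ->  (x + 2y)(y) = xy + 2y^2   [differs from xy: not invariant]
(C) x + y  ->  (x + 2y) + (y) = x + 3y   [differs from x + y: not invariant]
(D) y  ->  (y) = y   [equals y: invariant]

Only option (D), y, is unchanged by the transformation.
A horizontal shear moves points parallel to the x-axis, so the y-coordinate (and any function of y alone) is unchanged.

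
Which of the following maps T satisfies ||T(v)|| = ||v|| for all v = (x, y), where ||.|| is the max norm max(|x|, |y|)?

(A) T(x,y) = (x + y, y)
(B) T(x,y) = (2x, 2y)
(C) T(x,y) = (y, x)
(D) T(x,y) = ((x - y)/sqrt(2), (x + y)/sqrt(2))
C

A transformation preserves a norm if ||T(v)|| = ||v|| for every v; a single vector where the norm changes rules an option out.

(A) T(x,y) = (x + y, y): v = (1, 1) has norm max(|1|, |1|) = 1, but T(v) = (2, 1) has norm 2 -- not preserved.
(B) T(x,y) = (2x, 2y): v = (1, 0) has norm max(|1|, |0|) = 1, but T(v) = (2, 0) has norm 2 -- not preserved.
(C) T(x,y) = (y, x): preserves the norm -- it only permutes the coordinates and/or flips signs, which leaves max(|x|, |y|) unchanged.
(D) T(x,y) = ((x - y)/sqrt(2), (x + y)/sqrt(2)): v = (1, 0) has norm max(|1|, |0|) = 1, but T(v) = (sqrt(2)/2, sqrt(2)/2) has norm sqrt(2)/2 -- not preserved.

Therefore the answer is (C).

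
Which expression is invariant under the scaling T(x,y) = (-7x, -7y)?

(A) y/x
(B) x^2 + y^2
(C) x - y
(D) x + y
A

Under the uniform scaling T(x,y) = (-7x, -7y):
Substitute the transformed coordinates into each option and compare with the original:
(A) y/x  ->  (-7y)/(-7x) = y/x   [equals y/x: invariant]
(B) x^2 + y^2  ->  (-7x)^2 + (-7y)^2 = 49x^2 + 49y^2   [differs from x^2 + y^2: not invariant]
(C) x - y  ->  (-7x) - (-7y) = -7x + 7y   [differs from x - y: not invariant]
(D) x + y  ->  (-7x) + (-7y) = -7x - 7y   [differs from x + y: not invariant]

Only option (A), y/x, is unchanged by the transformation.
The common factor -7 cancels in a ratio of coordinates, while sums, products and sums of squares pick up factors of -7 or 49.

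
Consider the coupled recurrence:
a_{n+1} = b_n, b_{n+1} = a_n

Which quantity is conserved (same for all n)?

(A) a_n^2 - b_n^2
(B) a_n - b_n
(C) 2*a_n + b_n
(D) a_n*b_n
D

Replace a_n by a_{n+1} = b_n and b_n by b_{n+1} = a_n in each option and simplify:
(A) a_n^2 - b_n^2  ->  (b_n)^2 - (a_n)^2 = -a_n^2 + b_n^2   [not conserved]
(B) a_n - b_n  ->  (b_n) - (a_n) = -a_n + b_n   [not conserved]
(C) 2*a_n + b_n  ->  2*(b_n) + (a_n) = a_n + 2*b_n   [not conserved]
(D) a_n*b_n  ->  (b_n)*(a_n) = a_n*b_n   [conserved]

Only (D) a_n*b_n returns to itself after one step, so it is the conserved quantity.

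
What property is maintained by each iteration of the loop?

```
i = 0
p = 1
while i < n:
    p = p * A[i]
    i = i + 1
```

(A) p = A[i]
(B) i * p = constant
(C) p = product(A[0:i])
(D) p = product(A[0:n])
C

A loop invariant must hold before the first iteration and be re-established by every execution of the body.

(C) p = product(A[0:i]): Initially i = 0 and p = 1 = product of the empty slice A[0:0]. If p = product(A[0:i]) holds at the top of an iteration, the body sets p to product(A[0:i]) * A[i] = product(A[0:i+1]) and then i to i+1, so the property is restored. At exit i = n, giving p = product(A[0:n]).

The other options fail:
(A) p = A[i]: after the first iteration p = A[0] but i = 1; in general p is a product of several elements, not a single one.
(B) i * p = constant: initially i * p = 0, but after one iteration it is 1 * A[0], which is nonzero in general.
(D) p = product(A[0:n]): false before the loop (p = 1, not the full product) -- it only becomes true at exit.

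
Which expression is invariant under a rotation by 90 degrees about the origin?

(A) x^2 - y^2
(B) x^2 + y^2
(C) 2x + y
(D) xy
B

A rotation by 90 degrees sends (x, y) to (-y, x).
Substitute the transformed coordinates into each option and compare with the original:
(A) x^2 - y^2  ->  (-y)^2 - (x)^2 = -x^2 + y^2   [differs from x^2 - y^2: not invariant]
(B) x^2 + y^2  ->  (-y)^2 + (x)^2 = x^2 + y^2   [equals x^2 + y^2: invariant]
(C) 2x + y  ->  2(-y) + (x) = x - 2y   [differs from 2x + y: not invariant]
(D) xy  ->  (-y)(x) = -xy   [differs from xy: not invariant]

Only option (B), x^2 + y^2, is unchanged by the transformation.
Geometrically, x^2 + y^2 is the squared distance from the origin, which every rotation about the origin preserves.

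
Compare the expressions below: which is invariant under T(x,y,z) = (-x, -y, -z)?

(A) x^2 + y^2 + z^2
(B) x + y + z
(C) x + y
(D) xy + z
A

Apply T(x,y,z) = (-x, -y, -z) to each option, i.e. replace (x, y, z) by the transformed coordinates.
Substitute the transformed coordinates into each option and compare with the original:
(A) x^2 + y^2 + z^2  ->  (-x)^2 + (-y)^2 + (-z)^2 = x^2 + y^2 + z^2   [equals x^2 + y^2 + z^2: invariant]
(B) x + y + z  ->  (-x) + (-y) + (-z) = -x - y - z   [differs from x + y + z: not invariant]
(C) x + y  ->  (-x) + (-y) = -x - y   [differs from x + y: not invariant]
(D) xy + z  ->  (-x)(-y) + (-z) = xy - z   [differs from xy + z: not invariant]

Only option (A), x^2 + y^2 + z^2, is unchanged by the transformation.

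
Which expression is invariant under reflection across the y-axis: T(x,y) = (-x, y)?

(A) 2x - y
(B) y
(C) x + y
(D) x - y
B

The map is reflection across the y-axis: T(x,y) = (-x, y).
Substitute the transformed coordinates into each option and compare with the original:
(A) 2x - y  ->  2(-x) - (y) = -2x - y   [differs from 2x - y: not invariant]
(B) y  ->  (y) = y   [equals y: invariant]
(C) x + y  ->  (-x) + (y) = -x + y   [differs from x + y: not invariant]
(D) x - y  ->  (-x) - (y) = -x - y   [differs from x - y: not invariant]

Only option (B), y, is unchanged by the transformation.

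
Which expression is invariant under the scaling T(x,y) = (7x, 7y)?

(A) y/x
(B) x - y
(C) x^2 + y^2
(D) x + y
A

Under the uniform scaling T(x,y) = (7x, 7y):
Substitute the transformed coordinates into each option and compare with the original:
(A) y/x  ->  (7y)/(7x) = y/x   [equals y/x: invariant]
(B) x - y  ->  (7x) - (7y) = 7x - 7y   [differs from x - y: not invariant]
(C) x^2 + y^2  ->  (7x)^2 + (7y)^2 = 49x^2 + 49y^2   [differs from x^2 + y^2: not invariant]
(D) x + y  ->  (7x) + (7y) = 7x + 7y   [differs from x + y: not invariant]

Only option (A), y/x, is unchanged by the transformation.
The common factor 7 cancels in a ratio of coordinates, while sums, products and sums of squares pick up factors of 7 or 49.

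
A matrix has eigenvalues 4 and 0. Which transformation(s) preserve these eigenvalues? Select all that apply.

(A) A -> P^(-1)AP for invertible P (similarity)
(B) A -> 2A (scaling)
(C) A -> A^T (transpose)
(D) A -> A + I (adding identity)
A and C

Eigenvalues are preserved by:
1. Similarity transformations: A -> P^(-1)AP (same characteristic polynomial)
2. Transpose: A^T has the same eigenvalues as A

Eigenvalues are NOT preserved by:
- Adding identity: eigenvalues become 4+1, 0+1
- Scaling: eigenvalues become 8, 0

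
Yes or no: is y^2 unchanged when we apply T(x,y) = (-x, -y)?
Yes

Substitute T(x,y) = (-x, -y) into the expression and compare with the original.

Original: y^2
After applying T: (-y)^2 = y^2

This is identical to the original y^2, so the expression is invariant.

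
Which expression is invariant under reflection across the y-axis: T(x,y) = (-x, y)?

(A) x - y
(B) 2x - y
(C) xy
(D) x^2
D

The map is reflection across the y-axis: T(x,y) = (-x, y).
Substitute the transformed coordinates into each option and compare with the original:
(A) x - y  ->  (-x) - (y) = -x - y   [differs from x - y: not invariant]
(B) 2x - y  ->  2(-x) - (y) = -2x - y   [differs from 2x - y: not invariant]
(C) xy  ->  (-x)(y) = -xy   [differs from xy: not invariant]
(D) x^2  ->  (-x)^2 = x^2   [equals x^2: invariant]

Only option (D), x^2, is unchanged by the transformation.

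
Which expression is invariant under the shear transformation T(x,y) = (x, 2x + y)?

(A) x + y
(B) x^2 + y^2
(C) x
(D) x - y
C

Under the shear T(x,y) = (x, 2x + y):
Substitute the transformed coordinates into each option and compare with the original:
(A) x + y  ->  (x) + (2x + y) = 3x + y   [differs from x + y: not invariant]
(B) x^2 + y^2  ->  (x)^2 + (2x + y)^2 = 5x^2 + 4xy + y^2   [differs from x^2 + y^2: not invariant]
(C) x  ->  (x) = x   [equals x: invariant]
(D) x - y  ->  (x) - (2x + y) = -x - y   [differs from x - y: not invariant]

Only option (C), x, is unchanged by the transformation.
A vertical shear moves points parallel to the y-axis, so the x-coordinate (and any function of x alone) is unchanged.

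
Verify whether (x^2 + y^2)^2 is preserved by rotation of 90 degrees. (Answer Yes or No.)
Yes

Applying rotation by 90 degrees: x' = x*cos(90 degrees) - y*sin(90 degrees) = -y, y' = x*sin(90 degrees) + y*cos(90 degrees) = x

Substituting into (x^2 + y^2)^2:
((-y)^2 + (x)^2)^2
= x^4 + 2x^2y^2 + y^4 = (x^2 + y^2)^2

This equals the original expression (x^2 + y^2)^2, so it IS invariant.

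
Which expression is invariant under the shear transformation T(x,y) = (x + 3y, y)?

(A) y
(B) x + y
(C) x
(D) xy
A

Under the shear T(x,y) = (x + 3y, y):
Substitute the transformed coordinates into each option and compare with the original:
(A) y  ->  (y) = y   [equals y: invariant]
(B) x + y  ->  (x + 3y) + (y) = x + 4y   [differs from x + y: not invariant]
(C) x  ->  (x + 3y) = x + 3y   [differs from x: not invariant]
(D) xy  ->  (x + 3y)(y) = xy + 3y^2   [differs from xy: not invariant]

Only option (A), y, is unchanged by the transformation.
A horizontal shear moves points parallel to the x-axis, so the y-coordinate (and any function of y alone) is unchanged.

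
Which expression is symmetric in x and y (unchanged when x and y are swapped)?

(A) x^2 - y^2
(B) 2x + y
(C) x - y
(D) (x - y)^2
D

A symmetric expression is unchanged when the variables are permuted; here the transformation to test is the swap (x, y) -> (y, x).
Substitute the transformed coordinates into each option and compare with the original:
(A) x^2 - y^2  ->  (y)^2 - (x)^2 = -x^2 + y^2   [differs from x^2 - y^2: not invariant]
(B) 2x + y  ->  2(y) + (x) = x + 2y   [differs from 2x + y: not invariant]
(C) x - y  ->  (y) - (x) = -x + y   [differs from x - y: not invariant]
(D) (x - y)^2  ->  ((y) - (x))^2 = x^2 - 2xy + y^2   [equals (x - y)^2: invariant]

Only option (D), (x - y)^2, is unchanged by the transformation.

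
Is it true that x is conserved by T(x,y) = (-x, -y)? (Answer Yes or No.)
No

Substitute T(x,y) = (-x, -y) into the expression and compare with the original.

Original: x
After applying T: (-x) = -x

This differs from the original x (difference: -2x), so the expression is NOT invariant.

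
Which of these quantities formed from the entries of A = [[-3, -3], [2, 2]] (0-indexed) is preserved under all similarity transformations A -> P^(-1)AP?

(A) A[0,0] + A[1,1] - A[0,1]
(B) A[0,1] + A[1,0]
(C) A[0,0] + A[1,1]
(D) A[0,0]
C

A[0,0] + A[1,1] is the trace of A. By the cyclic property of the trace, tr(P^(-1)AP) = tr(APP^(-1)) = tr(A), so it is the same for every matrix similar to A.

The other combinations are not similarity invariants. For example, take P = [[1, 1], [0, 1]] (det P = 1), so P^(-1) = [[1, -1], [0, 1]] and
B = P^(-1)AP = [[-5, -10], [2, 4]].
Evaluating each option on A and on B:
(A) A[0,0] + A[1,1] - A[0,1]: 2 for A, 9 for B -> changes
(B) A[0,1] + A[1,0]: -1 for A, -8 for B -> changes
(C) A[0,0] + A[1,1]: -1 for A, -1 for B -> unchanged
(D) A[0,0]: -3 for A, -5 for B -> changes

Only (C) A[0,0] + A[1,1] = -1 survives (and it does so for every P, not just this one), so it is the invariant.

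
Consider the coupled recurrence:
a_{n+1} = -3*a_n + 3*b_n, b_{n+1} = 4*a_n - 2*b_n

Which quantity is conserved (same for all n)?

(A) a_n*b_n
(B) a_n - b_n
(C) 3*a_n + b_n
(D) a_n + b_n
D

Replace a_n by a_{n+1} = -3*a_n + 3*b_n and b_n by b_{n+1} = 4*a_n - 2*b_n in each option and simplify:
(A) a_n*b_n  ->  (-3*a_n + 3*b_n)*(4*a_n - 2*b_n) = -12*a_n^2 + 18*a_n*b_n - 6*b_n^2   [not conserved]
(B) a_n - b_n  ->  (-3*a_n + 3*b_n) - (4*a_n - 2*b_n) = -7*a_n + 5*b_n   [not conserved]
(C) 3*a_n + b_n  ->  3*(-3*a_n + 3*b_n) + (4*a_n - 2*b_n) = -5*a_n + 7*b_n   [not conserved]
(D) a_n + b_n  ->  (-3*a_n + 3*b_n) + (4*a_n - 2*b_n) = a_n + b_n   [conserved]

Only (D) a_n + b_n returns to itself after one step, so it is the conserved quantity.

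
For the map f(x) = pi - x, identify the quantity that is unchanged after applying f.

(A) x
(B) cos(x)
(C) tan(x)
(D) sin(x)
D

For f(x) = pi - x:
sin(pi - x) = sin(x), so sine is invariant under this transformation.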